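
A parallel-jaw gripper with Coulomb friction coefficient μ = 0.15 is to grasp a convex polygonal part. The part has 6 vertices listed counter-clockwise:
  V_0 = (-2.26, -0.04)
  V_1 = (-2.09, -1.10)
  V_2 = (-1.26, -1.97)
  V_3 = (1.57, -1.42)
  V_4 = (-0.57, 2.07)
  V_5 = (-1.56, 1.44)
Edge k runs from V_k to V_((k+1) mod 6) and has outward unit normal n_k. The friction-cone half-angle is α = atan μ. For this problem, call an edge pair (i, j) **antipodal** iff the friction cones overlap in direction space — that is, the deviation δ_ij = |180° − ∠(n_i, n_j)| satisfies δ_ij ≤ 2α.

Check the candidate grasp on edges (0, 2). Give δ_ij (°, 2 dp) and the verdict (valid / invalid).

α = atan 0.15 = 8.53°;  2α = 17.06°
edge 0: e_0 = (+0.17, -1.06);  n_0 = (-0.9874, -0.1584)
edge 2: e_2 = (+2.83, +0.55);  n_2 = (+0.1908, -0.9816)
∠(n_0, n_2) = 91.89°
δ = |180° − 91.89°| = 88.11°
88.11° > 2α = 17.06°  →  invalid

δ = 88.11°, invalid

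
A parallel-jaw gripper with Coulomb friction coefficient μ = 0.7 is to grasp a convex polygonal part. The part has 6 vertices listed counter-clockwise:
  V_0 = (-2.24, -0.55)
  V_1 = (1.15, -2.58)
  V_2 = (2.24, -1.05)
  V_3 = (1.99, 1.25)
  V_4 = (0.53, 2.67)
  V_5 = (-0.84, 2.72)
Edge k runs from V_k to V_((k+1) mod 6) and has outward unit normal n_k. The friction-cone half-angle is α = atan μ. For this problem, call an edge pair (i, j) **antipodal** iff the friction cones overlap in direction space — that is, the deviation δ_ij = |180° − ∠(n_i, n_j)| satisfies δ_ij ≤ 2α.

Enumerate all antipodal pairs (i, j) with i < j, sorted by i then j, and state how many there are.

α = atan 0.7 = 34.99°;  2α = 69.98°
n_0 = (-0.5138, -0.8579)
n_1 = (+0.8145, -0.5802)
n_2 = (+0.9941, +0.1081)
n_3 = (+0.6972, +0.7169)
n_4 = (+0.0365, +0.9993)
n_5 = (-0.9193, +0.3936)
  (0,1): δ = 94.55°  ·
  (0,2): δ = 52.88°  ✓
  (0,3): δ = 13.29°  ✓
  (0,4): δ = 28.82°  ✓
  (0,5): δ = 97.74°  ·
  (1,2): δ = 138.33°  ·
  (1,3): δ = 98.74°  ·
  (1,4): δ = 56.62°  ✓
  (1,5): δ = 12.29°  ✓
  (2,3): δ = 140.41°  ·
  (2,4): δ = 98.29°  ·
  (2,5): δ = 29.38°  ✓
  (3,4): δ = 137.89°  ·
  (3,5): δ = 68.97°  ✓
  (4,5): δ = 111.09°  ·
antipodal pairs: 7

count = 7; pairs: (0,2), (0,3), (0,4), (1,4), (1,5), (2,5), (3,5)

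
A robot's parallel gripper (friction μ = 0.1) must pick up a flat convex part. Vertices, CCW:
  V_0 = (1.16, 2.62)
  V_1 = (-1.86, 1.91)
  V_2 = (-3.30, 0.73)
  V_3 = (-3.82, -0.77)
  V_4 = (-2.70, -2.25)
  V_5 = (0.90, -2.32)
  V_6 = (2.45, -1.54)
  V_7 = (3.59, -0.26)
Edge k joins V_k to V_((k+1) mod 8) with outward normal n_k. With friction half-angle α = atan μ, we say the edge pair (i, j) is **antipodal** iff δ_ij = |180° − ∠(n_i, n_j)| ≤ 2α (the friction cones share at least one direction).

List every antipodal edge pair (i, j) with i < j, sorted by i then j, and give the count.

α = atan 0.1 = 5.71°;  2α = 11.42°
n_0 = (-0.2289, +0.9735)
n_1 = (-0.6338, +0.7735)
n_2 = (-0.9448, +0.3275)
n_3 = (-0.7974, -0.6034)
n_4 = (-0.0194, -0.9998)
n_5 = (+0.4495, -0.8933)
n_6 = (+0.7468, -0.6651)
n_7 = (+0.7643, +0.6449)
  (0,1): δ = 153.90°  ·
  (0,2): δ = 122.35°  ·
  (0,3): δ = 66.11°  ·
  (0,4): δ = 14.34°  ·
  (0,5): δ = 13.48°  ·
  (0,6): δ = 35.08°  ·
  (0,7): δ = 116.93°  ·
  (1,2): δ = 148.45°  ·
  (1,3): δ = 92.22°  ·
  (1,4): δ = 40.45°  ·
  (1,5): δ = 12.62°  ·
  (1,6): δ = 8.98°  ✓
  (1,7): δ = 90.82°  ·
  (2,3): δ = 123.76°  ·
  (2,4): δ = 71.99°  ·
  (2,5): δ = 44.17°  ·
  (2,6): δ = 22.57°  ·
  (2,7): δ = 59.28°  ·
  (3,4): δ = 128.23°  ·
  (3,5): δ = 100.40°  ·
  (3,6): δ = 78.81°  ·
  (3,7): δ = 3.04°  ✓
  (4,5): δ = 152.17°  ·
  (4,6): δ = 130.58°  ·
  (4,7): δ = 48.73°  ·
  (5,6): δ = 158.40°  ·
  (5,7): δ = 76.56°  ·
  (6,7): δ = 98.15°  ·
antipodal pairs: 2

count = 2; pairs: (1,6), (3,7)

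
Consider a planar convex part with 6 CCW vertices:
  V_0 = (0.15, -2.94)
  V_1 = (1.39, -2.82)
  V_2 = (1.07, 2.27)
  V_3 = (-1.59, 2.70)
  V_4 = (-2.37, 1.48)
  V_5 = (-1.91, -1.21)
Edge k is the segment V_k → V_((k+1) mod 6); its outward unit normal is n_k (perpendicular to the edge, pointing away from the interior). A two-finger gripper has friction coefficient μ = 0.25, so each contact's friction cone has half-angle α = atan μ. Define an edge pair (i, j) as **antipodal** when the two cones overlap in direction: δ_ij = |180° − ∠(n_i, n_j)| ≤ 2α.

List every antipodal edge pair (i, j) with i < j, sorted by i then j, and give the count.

α = atan 0.25 = 14.04°;  2α = 28.07°
n_0 = (+0.0963, -0.9954)
n_1 = (+0.9980, +0.0627)
n_2 = (+0.1596, +0.9872)
n_3 = (-0.8425, +0.5387)
n_4 = (-0.9857, -0.1686)
n_5 = (-0.6431, -0.7658)
  (0,1): δ = 91.93°  ·
  (0,2): δ = 14.71°  ✓
  (0,3): δ = 51.88°  ·
  (0,4): δ = 94.18°  ·
  (0,5): δ = 134.45°  ·
  (1,2): δ = 102.78°  ·
  (1,3): δ = 36.19°  ·
  (1,4): δ = 6.11°  ✓
  (1,5): δ = 46.38°  ·
  (2,3): δ = 113.41°  ·
  (2,4): δ = 71.11°  ·
  (2,5): δ = 30.84°  ·
  (3,4): δ = 137.70°  ·
  (3,5): δ = 97.43°  ·
  (4,5): δ = 139.73°  ·
antipodal pairs: 2

count = 2; pairs: (0,2), (1,4)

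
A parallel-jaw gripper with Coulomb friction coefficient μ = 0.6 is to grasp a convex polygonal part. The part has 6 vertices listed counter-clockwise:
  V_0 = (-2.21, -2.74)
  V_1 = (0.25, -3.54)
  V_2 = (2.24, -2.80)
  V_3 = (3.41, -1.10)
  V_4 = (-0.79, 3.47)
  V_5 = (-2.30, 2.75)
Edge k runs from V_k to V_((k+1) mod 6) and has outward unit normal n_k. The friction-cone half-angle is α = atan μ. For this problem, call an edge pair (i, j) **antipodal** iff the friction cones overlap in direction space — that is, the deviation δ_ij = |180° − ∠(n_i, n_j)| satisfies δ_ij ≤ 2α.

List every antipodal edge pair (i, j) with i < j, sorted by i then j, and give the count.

α = atan 0.6 = 30.96°;  2α = 61.93°
n_0 = (-0.3093, -0.9510)
n_1 = (+0.3485, -0.9373)
n_2 = (+0.8238, -0.5669)
n_3 = (+0.7363, +0.6767)
n_4 = (-0.4304, +0.9026)
n_5 = (-0.9999, -0.0164)
  (0,1): δ = 141.59°  ·
  (0,2): δ = 106.52°  ·
  (0,3): δ = 29.40°  ✓
  (0,4): δ = 43.51°  ✓
  (0,5): δ = 108.95°  ·
  (1,2): δ = 144.94°  ·
  (1,3): δ = 67.81°  ·
  (1,4): δ = 5.09°  ✓
  (1,5): δ = 70.54°  ·
  (2,3): δ = 102.88°  ·
  (2,4): δ = 29.97°  ✓
  (2,5): δ = 35.48°  ✓
  (3,4): δ = 107.09°  ·
  (3,5): δ = 41.64°  ✓
  (4,5): δ = 114.55°  ·
antipodal pairs: 6

count = 6; pairs: (0,3), (0,4), (1,4), (2,4), (2,5), (3,5)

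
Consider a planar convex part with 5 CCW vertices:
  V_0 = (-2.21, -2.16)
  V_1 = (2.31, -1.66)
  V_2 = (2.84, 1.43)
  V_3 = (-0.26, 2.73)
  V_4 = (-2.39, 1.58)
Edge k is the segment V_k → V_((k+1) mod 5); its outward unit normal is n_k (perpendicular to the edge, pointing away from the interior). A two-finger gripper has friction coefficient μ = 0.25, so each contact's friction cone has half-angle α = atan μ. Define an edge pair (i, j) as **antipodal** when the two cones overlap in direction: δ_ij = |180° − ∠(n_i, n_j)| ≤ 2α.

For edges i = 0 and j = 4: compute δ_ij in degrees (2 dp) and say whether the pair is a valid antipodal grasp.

δ = 86.44°, invalid

α = atan 0.25 = 14.04°;  2α = 28.07°
edge 0: e_0 = (+4.52, +0.50);  n_0 = (+0.1099, -0.9939)
edge 4: e_4 = (+0.18, -3.74);  n_4 = (-0.9988, -0.0481)
∠(n_0, n_4) = 93.56°
δ = |180° − 93.56°| = 86.44°
86.44° > 2α = 28.07°  →  invalid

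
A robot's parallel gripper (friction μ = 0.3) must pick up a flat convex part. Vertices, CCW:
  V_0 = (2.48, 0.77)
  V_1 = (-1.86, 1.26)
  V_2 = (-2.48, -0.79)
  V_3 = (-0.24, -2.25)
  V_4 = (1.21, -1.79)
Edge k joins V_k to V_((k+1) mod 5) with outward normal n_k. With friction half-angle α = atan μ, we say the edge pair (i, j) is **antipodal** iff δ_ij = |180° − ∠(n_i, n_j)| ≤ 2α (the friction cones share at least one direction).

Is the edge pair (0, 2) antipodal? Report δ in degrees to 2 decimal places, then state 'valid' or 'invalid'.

α = atan 0.3 = 16.70°;  2α = 33.40°
edge 0: e_0 = (-4.34, +0.49);  n_0 = (+0.1122, +0.9937)
edge 2: e_2 = (+2.24, -1.46);  n_2 = (-0.5460, -0.8378)
∠(n_0, n_2) = 153.35°
δ = |180° − 153.35°| = 26.65°
26.65° ≤ 2α = 33.40°  →  valid

δ = 26.65°, valid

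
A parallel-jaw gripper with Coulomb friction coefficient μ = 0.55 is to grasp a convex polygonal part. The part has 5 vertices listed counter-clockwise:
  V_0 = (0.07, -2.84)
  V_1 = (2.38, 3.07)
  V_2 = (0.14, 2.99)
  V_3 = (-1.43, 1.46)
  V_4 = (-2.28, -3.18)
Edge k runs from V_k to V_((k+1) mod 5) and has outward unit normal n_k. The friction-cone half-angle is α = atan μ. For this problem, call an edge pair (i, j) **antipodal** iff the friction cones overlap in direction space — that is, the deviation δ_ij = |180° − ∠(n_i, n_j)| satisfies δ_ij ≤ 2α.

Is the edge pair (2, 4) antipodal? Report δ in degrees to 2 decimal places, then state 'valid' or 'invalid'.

δ = 36.03°, valid

α = atan 0.55 = 28.81°;  2α = 57.62°
edge 2: e_2 = (-1.57, -1.53);  n_2 = (-0.6979, +0.7162)
edge 4: e_4 = (+2.35, +0.34);  n_4 = (+0.1432, -0.9897)
∠(n_2, n_4) = 143.97°
δ = |180° − 143.97°| = 36.03°
36.03° ≤ 2α = 57.62°  →  valid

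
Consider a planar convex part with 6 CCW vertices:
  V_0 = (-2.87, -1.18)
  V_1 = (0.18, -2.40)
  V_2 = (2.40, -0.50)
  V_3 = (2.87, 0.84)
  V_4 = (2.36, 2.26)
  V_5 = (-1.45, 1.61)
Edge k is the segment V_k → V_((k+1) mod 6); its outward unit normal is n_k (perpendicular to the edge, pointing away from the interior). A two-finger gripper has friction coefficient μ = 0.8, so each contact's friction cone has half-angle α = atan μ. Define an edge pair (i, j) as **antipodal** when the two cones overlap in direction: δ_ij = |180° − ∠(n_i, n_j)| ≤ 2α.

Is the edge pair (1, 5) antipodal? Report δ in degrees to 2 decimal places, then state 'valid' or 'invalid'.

α = atan 0.8 = 38.66°;  2α = 77.32°
edge 1: e_1 = (+2.22, +1.90);  n_1 = (+0.6502, -0.7597)
edge 5: e_5 = (-1.42, -2.79);  n_5 = (-0.8912, +0.4536)
∠(n_1, n_5) = 157.53°
δ = |180° − 157.53°| = 22.47°
22.47° ≤ 2α = 77.32°  →  valid

δ = 22.47°, valid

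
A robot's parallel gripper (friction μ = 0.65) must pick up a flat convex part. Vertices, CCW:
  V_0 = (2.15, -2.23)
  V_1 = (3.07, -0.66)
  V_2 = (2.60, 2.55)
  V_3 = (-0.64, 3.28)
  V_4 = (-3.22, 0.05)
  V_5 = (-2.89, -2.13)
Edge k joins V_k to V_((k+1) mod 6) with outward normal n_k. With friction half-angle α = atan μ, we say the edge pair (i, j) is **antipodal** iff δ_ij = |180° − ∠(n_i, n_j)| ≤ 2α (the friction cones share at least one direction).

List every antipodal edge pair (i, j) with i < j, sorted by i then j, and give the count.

count = 6; pairs: (0,3), (0,4), (1,3), (1,4), (2,5), (3,5)

α = atan 0.65 = 33.02°;  2α = 66.05°
n_0 = (+0.8628, -0.5056)
n_1 = (+0.9895, +0.1449)
n_2 = (+0.2198, +0.9755)
n_3 = (-0.7813, +0.6241)
n_4 = (-0.9887, -0.1497)
n_5 = (-0.0198, -0.9998)
  (0,1): δ = 141.30°  ·
  (0,2): δ = 72.33°  ·
  (0,3): δ = 8.25°  ✓
  (0,4): δ = 38.98°  ✓
  (0,5): δ = 119.23°  ·
  (1,2): δ = 111.03°  ·
  (1,3): δ = 46.95°  ✓
  (1,4): δ = 0.28°  ✓
  (1,5): δ = 80.53°  ·
  (2,3): δ = 115.92°  ·
  (2,4): δ = 68.69°  ·
  (2,5): δ = 11.56°  ✓
  (3,4): δ = 132.78°  ·
  (3,5): δ = 52.52°  ✓
  (4,5): δ = 99.74°  ·
antipodal pairs: 6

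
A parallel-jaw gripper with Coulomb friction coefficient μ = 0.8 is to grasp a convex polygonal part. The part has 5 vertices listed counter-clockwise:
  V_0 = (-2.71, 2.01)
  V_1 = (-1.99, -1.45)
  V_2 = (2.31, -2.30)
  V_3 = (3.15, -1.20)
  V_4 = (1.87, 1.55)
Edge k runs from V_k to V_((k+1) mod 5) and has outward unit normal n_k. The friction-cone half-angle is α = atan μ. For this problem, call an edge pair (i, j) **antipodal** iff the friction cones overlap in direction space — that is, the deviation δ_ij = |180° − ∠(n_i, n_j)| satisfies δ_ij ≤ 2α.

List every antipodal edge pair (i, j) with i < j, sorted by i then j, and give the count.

α = atan 0.8 = 38.66°;  2α = 77.32°
n_0 = (-0.9790, -0.2037)
n_1 = (-0.1939, -0.9810)
n_2 = (+0.7948, -0.6069)
n_3 = (+0.9066, +0.4220)
n_4 = (+0.0999, +0.9950)
  (0,1): δ = 112.94°  ·
  (0,2): δ = 49.12°  ✓
  (0,3): δ = 13.20°  ✓
  (0,4): δ = 72.51°  ✓
  (1,2): δ = 116.18°  ·
  (1,3): δ = 53.86°  ✓
  (1,4): δ = 5.45°  ✓
  (2,3): δ = 117.67°  ·
  (2,4): δ = 58.37°  ✓
  (3,4): δ = 120.70°  ·
antipodal pairs: 6

count = 6; pairs: (0,2), (0,3), (0,4), (1,3), (1,4), (2,4)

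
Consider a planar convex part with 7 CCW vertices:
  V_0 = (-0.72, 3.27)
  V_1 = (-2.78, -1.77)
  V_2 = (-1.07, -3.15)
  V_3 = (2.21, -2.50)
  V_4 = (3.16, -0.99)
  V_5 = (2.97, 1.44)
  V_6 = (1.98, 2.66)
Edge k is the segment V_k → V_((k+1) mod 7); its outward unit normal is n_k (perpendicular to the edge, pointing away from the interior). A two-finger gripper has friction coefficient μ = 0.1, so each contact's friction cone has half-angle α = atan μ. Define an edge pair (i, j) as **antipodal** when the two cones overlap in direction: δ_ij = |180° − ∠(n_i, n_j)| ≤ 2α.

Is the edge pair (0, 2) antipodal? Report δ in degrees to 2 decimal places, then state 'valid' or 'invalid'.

δ = 56.56°, invalid

α = atan 0.1 = 5.71°;  2α = 11.42°
edge 0: e_0 = (-2.06, -5.04);  n_0 = (-0.9257, +0.3783)
edge 2: e_2 = (+3.28, +0.65);  n_2 = (+0.1944, -0.9809)
∠(n_0, n_2) = 123.44°
δ = |180° − 123.44°| = 56.56°
56.56° > 2α = 11.42°  →  invalid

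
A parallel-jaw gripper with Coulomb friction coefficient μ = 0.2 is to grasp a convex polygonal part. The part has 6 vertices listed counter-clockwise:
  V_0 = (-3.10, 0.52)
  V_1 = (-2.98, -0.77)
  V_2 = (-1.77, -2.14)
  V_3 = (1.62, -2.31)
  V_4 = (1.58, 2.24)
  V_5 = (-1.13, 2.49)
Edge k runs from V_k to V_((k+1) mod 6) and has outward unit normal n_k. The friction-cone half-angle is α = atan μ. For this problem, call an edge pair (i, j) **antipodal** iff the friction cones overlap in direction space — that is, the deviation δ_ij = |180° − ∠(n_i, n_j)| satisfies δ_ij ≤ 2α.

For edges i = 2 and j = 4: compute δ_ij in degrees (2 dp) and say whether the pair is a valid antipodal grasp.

α = atan 0.2 = 11.31°;  2α = 22.62°
edge 2: e_2 = (+3.39, -0.17);  n_2 = (-0.0501, -0.9987)
edge 4: e_4 = (-2.71, +0.25);  n_4 = (+0.0919, +0.9958)
∠(n_2, n_4) = 177.60°
δ = |180° − 177.60°| = 2.40°
2.40° ≤ 2α = 22.62°  →  valid

δ = 2.40°, valid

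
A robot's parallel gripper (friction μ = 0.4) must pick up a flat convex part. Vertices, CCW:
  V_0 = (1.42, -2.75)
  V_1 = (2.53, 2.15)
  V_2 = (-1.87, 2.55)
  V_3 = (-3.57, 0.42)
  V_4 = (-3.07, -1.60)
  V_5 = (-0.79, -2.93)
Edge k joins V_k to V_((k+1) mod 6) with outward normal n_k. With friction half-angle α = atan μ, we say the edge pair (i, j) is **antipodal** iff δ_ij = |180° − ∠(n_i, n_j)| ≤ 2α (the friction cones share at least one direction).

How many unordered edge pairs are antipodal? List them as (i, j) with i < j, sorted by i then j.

α = atan 0.4 = 21.80°;  2α = 43.60°
n_0 = (+0.9753, -0.2209)
n_1 = (+0.0905, +0.9959)
n_2 = (-0.7816, +0.6238)
n_3 = (-0.9707, -0.2403)
n_4 = (-0.5039, -0.8638)
n_5 = (+0.0812, -0.9967)
  (0,1): δ = 82.43°  ·
  (0,2): δ = 25.83°  ✓
  (0,3): δ = 26.67°  ✓
  (0,4): δ = 72.51°  ·
  (0,5): δ = 107.42°  ·
  (1,2): δ = 123.40°  ·
  (1,3): δ = 70.90°  ·
  (1,4): δ = 25.06°  ✓
  (1,5): δ = 9.85°  ✓
  (2,3): δ = 127.50°  ·
  (2,4): δ = 81.66°  ·
  (2,5): δ = 46.75°  ·
  (3,4): δ = 134.16°  ·
  (3,5): δ = 99.25°  ·
  (4,5): δ = 145.09°  ·
antipodal pairs: 4

count = 4; pairs: (0,2), (0,3), (1,4), (1,5)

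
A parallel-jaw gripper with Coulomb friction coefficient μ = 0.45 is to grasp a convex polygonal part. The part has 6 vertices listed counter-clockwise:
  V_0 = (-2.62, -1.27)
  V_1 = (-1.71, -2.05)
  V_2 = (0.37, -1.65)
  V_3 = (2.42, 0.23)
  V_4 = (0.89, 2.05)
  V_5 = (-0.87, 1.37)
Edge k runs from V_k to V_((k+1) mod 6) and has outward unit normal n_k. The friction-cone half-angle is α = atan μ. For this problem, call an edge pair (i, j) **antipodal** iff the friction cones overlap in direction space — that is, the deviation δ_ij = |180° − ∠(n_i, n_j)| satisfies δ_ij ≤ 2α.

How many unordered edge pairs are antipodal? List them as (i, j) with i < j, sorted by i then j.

α = atan 0.45 = 24.23°;  2α = 48.46°
n_0 = (-0.6508, -0.7593)
n_1 = (+0.1888, -0.9820)
n_2 = (+0.6759, -0.7370)
n_3 = (+0.7655, +0.6435)
n_4 = (-0.3604, +0.9328)
n_5 = (-0.8335, +0.5525)
  (0,1): δ = 128.51°  ·
  (0,2): δ = 96.88°  ·
  (0,3): δ = 9.35°  ✓
  (0,4): δ = 61.73°  ·
  (0,5): δ = 97.06°  ·
  (1,2): δ = 148.36°  ·
  (1,3): δ = 60.83°  ·
  (1,4): δ = 10.24°  ✓
  (1,5): δ = 45.57°  ✓
  (2,3): δ = 92.47°  ·
  (2,4): δ = 21.40°  ✓
  (2,5): δ = 13.94°  ✓
  (3,4): δ = 108.93°  ·
  (3,5): δ = 73.59°  ·
  (4,5): δ = 144.66°  ·
antipodal pairs: 5

count = 5; pairs: (0,3), (1,4), (1,5), (2,4), (2,5)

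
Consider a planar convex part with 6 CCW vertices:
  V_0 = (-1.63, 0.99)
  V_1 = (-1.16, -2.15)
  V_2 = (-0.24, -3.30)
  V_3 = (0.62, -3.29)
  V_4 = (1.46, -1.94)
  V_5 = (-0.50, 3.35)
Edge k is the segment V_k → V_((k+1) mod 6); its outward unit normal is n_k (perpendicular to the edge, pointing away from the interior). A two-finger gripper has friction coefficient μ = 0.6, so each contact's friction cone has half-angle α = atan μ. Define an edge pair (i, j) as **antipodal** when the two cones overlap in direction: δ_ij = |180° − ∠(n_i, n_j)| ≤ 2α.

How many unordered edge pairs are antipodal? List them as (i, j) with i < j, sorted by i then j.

α = atan 0.6 = 30.96°;  2α = 61.93°
n_0 = (-0.9890, -0.1480)
n_1 = (-0.7809, -0.6247)
n_2 = (+0.0116, -0.9999)
n_3 = (+0.8491, -0.5283)
n_4 = (+0.9377, +0.3474)
n_5 = (-0.9019, +0.4319)
  (0,1): δ = 149.85°  ·
  (0,2): δ = 97.85°  ·
  (0,3): δ = 40.40°  ✓
  (0,4): δ = 11.82°  ✓
  (0,5): δ = 145.90°  ·
  (1,2): δ = 127.99°  ·
  (1,3): δ = 70.55°  ·
  (1,4): δ = 18.33°  ✓
  (1,5): δ = 115.75°  ·
  (2,3): δ = 122.56°  ·
  (2,4): δ = 70.34°  ·
  (2,5): δ = 63.75°  ·
  (3,4): δ = 127.78°  ·
  (3,5): δ = 6.31°  ✓
  (4,5): δ = 45.92°  ✓
antipodal pairs: 5

count = 5; pairs: (0,3), (0,4), (1,4), (3,5), (4,5)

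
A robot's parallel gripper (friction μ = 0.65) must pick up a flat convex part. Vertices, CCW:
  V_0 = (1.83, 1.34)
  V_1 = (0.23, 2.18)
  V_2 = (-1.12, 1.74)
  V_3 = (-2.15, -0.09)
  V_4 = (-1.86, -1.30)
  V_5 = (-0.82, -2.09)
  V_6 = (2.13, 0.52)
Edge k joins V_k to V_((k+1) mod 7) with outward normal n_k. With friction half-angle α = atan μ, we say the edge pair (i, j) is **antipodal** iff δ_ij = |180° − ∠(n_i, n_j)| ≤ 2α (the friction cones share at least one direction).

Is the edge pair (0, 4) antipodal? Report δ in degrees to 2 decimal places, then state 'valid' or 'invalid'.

α = atan 0.65 = 33.02°;  2α = 66.05°
edge 0: e_0 = (-1.60, +0.84);  n_0 = (+0.4648, +0.8854)
edge 4: e_4 = (+1.04, -0.79);  n_4 = (-0.6049, -0.7963)
∠(n_0, n_4) = 170.48°
δ = |180° − 170.48°| = 9.52°
9.52° ≤ 2α = 66.05°  →  valid

δ = 9.52°, valid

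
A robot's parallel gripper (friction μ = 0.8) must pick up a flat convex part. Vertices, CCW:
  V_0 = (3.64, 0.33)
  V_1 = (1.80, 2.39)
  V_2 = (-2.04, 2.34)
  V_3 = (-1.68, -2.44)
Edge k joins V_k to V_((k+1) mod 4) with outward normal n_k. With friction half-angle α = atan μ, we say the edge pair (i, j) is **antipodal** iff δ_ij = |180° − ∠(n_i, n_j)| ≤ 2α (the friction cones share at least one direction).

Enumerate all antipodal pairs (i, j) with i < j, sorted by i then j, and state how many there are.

α = atan 0.8 = 38.66°;  2α = 77.32°
n_0 = (+0.7458, +0.6662)
n_1 = (-0.0130, +0.9999)
n_2 = (-0.9972, -0.0751)
n_3 = (+0.4618, -0.8870)
  (0,1): δ = 131.03°  ·
  (0,2): δ = 37.46°  ✓
  (0,3): δ = 75.73°  ✓
  (1,2): δ = 86.44°  ·
  (1,3): δ = 26.76°  ✓
  (2,3): δ = 66.80°  ✓
antipodal pairs: 4

count = 4; pairs: (0,2), (0,3), (1,3), (2,3)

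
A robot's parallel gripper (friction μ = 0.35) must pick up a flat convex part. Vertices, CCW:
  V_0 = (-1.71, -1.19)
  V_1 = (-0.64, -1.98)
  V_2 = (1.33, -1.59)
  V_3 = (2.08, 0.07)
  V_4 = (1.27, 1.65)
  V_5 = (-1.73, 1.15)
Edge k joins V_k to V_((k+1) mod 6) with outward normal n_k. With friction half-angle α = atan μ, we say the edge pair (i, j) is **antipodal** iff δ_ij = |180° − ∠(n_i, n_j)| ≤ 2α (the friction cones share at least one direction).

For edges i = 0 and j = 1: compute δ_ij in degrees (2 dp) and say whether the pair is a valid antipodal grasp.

α = atan 0.35 = 19.29°;  2α = 38.58°
edge 0: e_0 = (+1.07, -0.79);  n_0 = (-0.5940, -0.8045)
edge 1: e_1 = (+1.97, +0.39);  n_1 = (+0.1942, -0.9810)
∠(n_0, n_1) = 47.64°
δ = |180° − 47.64°| = 132.36°
132.36° > 2α = 38.58°  →  invalid

δ = 132.36°, invalid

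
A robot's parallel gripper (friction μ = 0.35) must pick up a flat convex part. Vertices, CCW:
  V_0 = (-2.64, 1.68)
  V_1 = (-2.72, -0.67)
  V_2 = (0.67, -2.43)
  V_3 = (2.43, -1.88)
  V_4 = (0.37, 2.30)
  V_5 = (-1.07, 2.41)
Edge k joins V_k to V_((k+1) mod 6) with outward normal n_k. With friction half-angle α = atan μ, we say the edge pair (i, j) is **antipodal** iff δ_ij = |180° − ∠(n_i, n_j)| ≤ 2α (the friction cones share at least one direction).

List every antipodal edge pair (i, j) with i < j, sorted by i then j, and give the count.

α = atan 0.35 = 19.29°;  2α = 38.58°
n_0 = (-0.9994, +0.0340)
n_1 = (-0.4608, -0.8875)
n_2 = (+0.2983, -0.9545)
n_3 = (+0.8970, +0.4421)
n_4 = (+0.0762, +0.9971)
n_5 = (-0.4216, +0.9068)
  (0,1): δ = 115.49°  ·
  (0,2): δ = 70.70°  ·
  (0,3): δ = 28.18°  ✓
  (0,4): δ = 87.58°  ·
  (0,5): δ = 116.89°  ·
  (1,2): δ = 135.21°  ·
  (1,3): δ = 36.33°  ✓
  (1,4): δ = 23.07°  ✓
  (1,5): δ = 52.37°  ·
  (2,3): δ = 81.12°  ·
  (2,4): δ = 21.72°  ✓
  (2,5): δ = 7.58°  ✓
  (3,4): δ = 120.60°  ·
  (3,5): δ = 91.30°  ·
  (4,5): δ = 150.69°  ·
antipodal pairs: 5

count = 5; pairs: (0,3), (1,3), (1,4), (2,4), (2,5)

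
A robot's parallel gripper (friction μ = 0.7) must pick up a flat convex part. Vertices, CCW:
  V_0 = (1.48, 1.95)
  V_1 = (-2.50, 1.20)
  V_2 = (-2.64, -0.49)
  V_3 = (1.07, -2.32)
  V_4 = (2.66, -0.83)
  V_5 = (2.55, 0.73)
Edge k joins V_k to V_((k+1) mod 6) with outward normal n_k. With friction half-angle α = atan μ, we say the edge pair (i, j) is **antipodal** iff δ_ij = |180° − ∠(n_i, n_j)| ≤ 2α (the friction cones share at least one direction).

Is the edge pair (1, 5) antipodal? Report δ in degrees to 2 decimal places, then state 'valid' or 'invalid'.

δ = 45.99°, valid

α = atan 0.7 = 34.99°;  2α = 69.98°
edge 1: e_1 = (-0.14, -1.69);  n_1 = (-0.9966, +0.0826)
edge 5: e_5 = (-1.07, +1.22);  n_5 = (+0.7518, +0.6594)
∠(n_1, n_5) = 134.01°
δ = |180° − 134.01°| = 45.99°
45.99° ≤ 2α = 69.98°  →  valid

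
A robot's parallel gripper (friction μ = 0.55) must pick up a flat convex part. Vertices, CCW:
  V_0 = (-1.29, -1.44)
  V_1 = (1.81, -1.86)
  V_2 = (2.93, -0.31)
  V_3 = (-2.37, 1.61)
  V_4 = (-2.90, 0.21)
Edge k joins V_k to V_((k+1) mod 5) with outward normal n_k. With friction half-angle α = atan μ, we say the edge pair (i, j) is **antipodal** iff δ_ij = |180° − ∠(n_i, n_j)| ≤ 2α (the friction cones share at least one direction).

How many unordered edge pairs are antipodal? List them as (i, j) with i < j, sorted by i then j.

α = atan 0.55 = 28.81°;  2α = 57.62°
n_0 = (-0.1343, -0.9909)
n_1 = (+0.8105, -0.5857)
n_2 = (+0.3406, +0.9402)
n_3 = (-0.9352, +0.3541)
n_4 = (-0.7157, -0.6984)
  (0,1): δ = 118.14°  ·
  (0,2): δ = 12.20°  ✓
  (0,3): δ = 76.98°  ·
  (0,4): δ = 142.01°  ·
  (1,2): δ = 74.06°  ·
  (1,3): δ = 15.12°  ✓
  (1,4): δ = 80.15°  ·
  (2,3): δ = 90.82°  ·
  (2,4): δ = 25.79°  ✓
  (3,4): δ = 114.97°  ·
antipodal pairs: 3

count = 3; pairs: (0,2), (1,3), (2,4)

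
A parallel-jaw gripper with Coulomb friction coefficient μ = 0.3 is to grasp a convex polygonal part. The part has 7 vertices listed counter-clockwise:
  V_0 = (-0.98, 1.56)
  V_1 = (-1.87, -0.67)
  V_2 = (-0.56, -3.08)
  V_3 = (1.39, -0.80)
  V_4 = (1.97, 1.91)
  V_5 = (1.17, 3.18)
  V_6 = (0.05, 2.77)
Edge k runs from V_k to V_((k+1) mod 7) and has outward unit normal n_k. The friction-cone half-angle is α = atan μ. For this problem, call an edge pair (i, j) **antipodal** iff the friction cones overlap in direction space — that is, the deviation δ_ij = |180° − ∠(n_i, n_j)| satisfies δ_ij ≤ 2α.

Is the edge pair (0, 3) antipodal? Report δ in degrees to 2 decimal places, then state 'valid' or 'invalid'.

δ = 9.68°, valid

α = atan 0.3 = 16.70°;  2α = 33.40°
edge 0: e_0 = (-0.89, -2.23);  n_0 = (-0.9288, +0.3707)
edge 3: e_3 = (+0.58, +2.71);  n_3 = (+0.9779, -0.2093)
∠(n_0, n_3) = 170.32°
δ = |180° − 170.32°| = 9.68°
9.68° ≤ 2α = 33.40°  →  valid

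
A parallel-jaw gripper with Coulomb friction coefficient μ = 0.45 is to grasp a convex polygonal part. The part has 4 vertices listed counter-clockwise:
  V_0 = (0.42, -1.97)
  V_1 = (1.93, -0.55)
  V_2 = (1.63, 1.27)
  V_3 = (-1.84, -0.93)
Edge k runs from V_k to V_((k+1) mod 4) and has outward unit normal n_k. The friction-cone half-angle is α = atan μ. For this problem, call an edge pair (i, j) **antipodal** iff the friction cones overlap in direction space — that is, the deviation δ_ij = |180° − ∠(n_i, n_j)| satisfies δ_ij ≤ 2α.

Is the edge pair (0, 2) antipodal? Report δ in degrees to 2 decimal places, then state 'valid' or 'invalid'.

δ = 10.87°, valid

α = atan 0.45 = 24.23°;  2α = 48.46°
edge 0: e_0 = (+1.51, +1.42);  n_0 = (+0.6851, -0.7285)
edge 2: e_2 = (-3.47, -2.20);  n_2 = (-0.5355, +0.8446)
∠(n_0, n_2) = 169.13°
δ = |180° − 169.13°| = 10.87°
10.87° ≤ 2α = 48.46°  →  valid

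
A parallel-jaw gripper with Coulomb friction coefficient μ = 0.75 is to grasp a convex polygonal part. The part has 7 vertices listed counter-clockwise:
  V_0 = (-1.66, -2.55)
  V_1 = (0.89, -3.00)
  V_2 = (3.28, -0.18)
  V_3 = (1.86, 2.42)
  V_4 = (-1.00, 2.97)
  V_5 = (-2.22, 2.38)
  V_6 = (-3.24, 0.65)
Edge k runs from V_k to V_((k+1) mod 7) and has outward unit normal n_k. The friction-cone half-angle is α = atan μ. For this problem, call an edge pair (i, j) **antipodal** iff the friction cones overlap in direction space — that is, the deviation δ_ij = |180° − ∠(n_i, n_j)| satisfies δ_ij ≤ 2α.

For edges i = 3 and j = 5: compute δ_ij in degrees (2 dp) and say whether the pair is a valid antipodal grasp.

α = atan 0.75 = 36.87°;  2α = 73.74°
edge 3: e_3 = (-2.86, +0.55);  n_3 = (+0.1888, +0.9820)
edge 5: e_5 = (-1.02, -1.73);  n_5 = (-0.8614, +0.5079)
∠(n_3, n_5) = 70.36°
δ = |180° − 70.36°| = 109.64°
109.64° > 2α = 73.74°  →  invalid

δ = 109.64°, invalid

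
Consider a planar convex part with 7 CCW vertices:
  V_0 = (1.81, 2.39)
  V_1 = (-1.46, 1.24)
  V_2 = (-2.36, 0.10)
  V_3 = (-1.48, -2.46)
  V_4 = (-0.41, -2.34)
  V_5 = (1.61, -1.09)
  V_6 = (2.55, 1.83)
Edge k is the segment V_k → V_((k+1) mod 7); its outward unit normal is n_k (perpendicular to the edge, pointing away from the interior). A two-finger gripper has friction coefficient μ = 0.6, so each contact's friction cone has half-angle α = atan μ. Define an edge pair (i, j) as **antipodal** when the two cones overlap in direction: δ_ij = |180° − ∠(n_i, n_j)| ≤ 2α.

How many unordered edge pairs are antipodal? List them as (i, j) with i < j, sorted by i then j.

α = atan 0.6 = 30.96°;  2α = 61.93°
n_0 = (-0.3318, +0.9434)
n_1 = (-0.7849, +0.6196)
n_2 = (-0.9457, -0.3251)
n_3 = (+0.1115, -0.9938)
n_4 = (+0.5262, -0.8504)
n_5 = (+0.9519, -0.3064)
n_6 = (+0.6034, +0.7974)
  (0,1): δ = 147.67°  ·
  (0,2): δ = 90.41°  ·
  (0,3): δ = 12.98°  ✓
  (0,4): δ = 12.37°  ✓
  (0,5): δ = 52.78°  ✓
  (0,6): δ = 123.51°  ·
  (1,2): δ = 122.74°  ·
  (1,3): δ = 45.31°  ✓
  (1,4): δ = 19.96°  ✓
  (1,5): δ = 20.45°  ✓
  (1,6): δ = 91.17°  ·
  (2,3): δ = 102.57°  ·
  (2,4): δ = 77.22°  ·
  (2,5): δ = 36.81°  ✓
  (2,6): δ = 33.91°  ✓
  (3,4): δ = 154.65°  ·
  (3,5): δ = 114.24°  ·
  (3,6): δ = 43.52°  ✓
  (4,5): δ = 139.59°  ·
  (4,6): δ = 68.87°  ·
  (5,6): δ = 109.27°  ·
antipodal pairs: 9

count = 9; pairs: (0,3), (0,4), (0,5), (1,3), (1,4), (1,5), (2,5), (2,6), (3,6)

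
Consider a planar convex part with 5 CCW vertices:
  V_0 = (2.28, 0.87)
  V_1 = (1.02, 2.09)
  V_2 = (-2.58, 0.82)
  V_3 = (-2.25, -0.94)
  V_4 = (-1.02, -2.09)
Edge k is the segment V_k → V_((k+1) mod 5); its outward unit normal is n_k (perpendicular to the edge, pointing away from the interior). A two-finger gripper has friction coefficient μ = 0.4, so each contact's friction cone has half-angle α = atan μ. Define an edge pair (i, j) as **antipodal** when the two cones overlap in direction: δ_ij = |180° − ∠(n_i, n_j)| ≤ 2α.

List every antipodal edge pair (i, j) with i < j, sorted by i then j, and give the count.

count = 3; pairs: (0,2), (0,3), (1,4)

α = atan 0.4 = 21.80°;  2α = 43.60°
n_0 = (+0.6956, +0.7184)
n_1 = (-0.3327, +0.9430)
n_2 = (-0.9829, -0.1843)
n_3 = (-0.6830, -0.7305)
n_4 = (+0.6677, -0.7444)
  (0,1): δ = 116.49°  ·
  (0,2): δ = 35.30°  ✓
  (0,3): δ = 1.00°  ✓
  (0,4): δ = 85.97°  ·
  (1,2): δ = 98.81°  ·
  (1,3): δ = 62.51°  ·
  (1,4): δ = 22.46°  ✓
  (2,3): δ = 143.69°  ·
  (2,4): δ = 58.73°  ·
  (3,4): δ = 95.03°  ·
antipodal pairs: 3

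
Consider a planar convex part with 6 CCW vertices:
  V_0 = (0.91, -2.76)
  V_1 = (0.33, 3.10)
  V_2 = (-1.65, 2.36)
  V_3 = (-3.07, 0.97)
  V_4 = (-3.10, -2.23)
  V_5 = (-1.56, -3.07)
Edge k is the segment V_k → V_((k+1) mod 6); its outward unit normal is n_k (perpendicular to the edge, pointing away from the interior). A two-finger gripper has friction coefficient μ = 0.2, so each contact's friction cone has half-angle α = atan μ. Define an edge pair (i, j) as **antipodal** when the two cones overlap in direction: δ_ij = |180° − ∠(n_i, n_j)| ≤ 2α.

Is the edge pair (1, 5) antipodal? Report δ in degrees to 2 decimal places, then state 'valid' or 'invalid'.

α = atan 0.2 = 11.31°;  2α = 22.62°
edge 1: e_1 = (-1.98, -0.74);  n_1 = (-0.3501, +0.9367)
edge 5: e_5 = (+2.47, +0.31);  n_5 = (+0.1245, -0.9922)
∠(n_1, n_5) = 166.66°
δ = |180° − 166.66°| = 13.34°
13.34° ≤ 2α = 22.62°  →  valid

δ = 13.34°, valid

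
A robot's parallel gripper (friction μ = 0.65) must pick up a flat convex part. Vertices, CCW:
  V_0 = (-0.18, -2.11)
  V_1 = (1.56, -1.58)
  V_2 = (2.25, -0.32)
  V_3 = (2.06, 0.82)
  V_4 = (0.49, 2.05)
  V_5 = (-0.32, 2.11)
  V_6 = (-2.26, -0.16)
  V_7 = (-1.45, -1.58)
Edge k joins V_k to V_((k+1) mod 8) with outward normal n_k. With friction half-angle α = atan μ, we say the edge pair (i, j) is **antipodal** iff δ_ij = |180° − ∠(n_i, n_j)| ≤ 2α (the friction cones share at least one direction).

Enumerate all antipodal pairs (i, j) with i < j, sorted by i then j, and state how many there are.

count = 13; pairs: (0,3), (0,4), (0,5), (1,4), (1,5), (1,6), (2,5), (2,6), (2,7), (3,6), (3,7), (4,6), (4,7)

α = atan 0.65 = 33.02°;  2α = 66.05°
n_0 = (+0.2914, -0.9566)
n_1 = (+0.8771, -0.4803)
n_2 = (+0.9864, +0.1644)
n_3 = (+0.6167, +0.7872)
n_4 = (+0.0739, +0.9973)
n_5 = (-0.7602, +0.6497)
n_6 = (-0.8686, -0.4955)
n_7 = (-0.3851, -0.9229)
  (0,1): δ = 135.65°  ·
  (0,2): δ = 97.48°  ·
  (0,3): δ = 55.02°  ✓
  (0,4): δ = 21.18°  ✓
  (0,5): δ = 32.54°  ✓
  (0,6): δ = 102.76°  ·
  (0,7): δ = 140.41°  ·
  (1,2): δ = 141.83°  ·
  (1,3): δ = 99.37°  ·
  (1,4): δ = 65.53°  ✓
  (1,5): δ = 11.81°  ✓
  (1,6): δ = 58.41°  ✓
  (1,7): δ = 96.05°  ·
  (2,3): δ = 137.54°  ·
  (2,4): δ = 103.70°  ·
  (2,5): δ = 49.98°  ✓
  (2,6): δ = 20.24°  ✓
  (2,7): δ = 57.89°  ✓
  (3,4): δ = 146.16°  ·
  (3,5): δ = 92.44°  ·
  (3,6): δ = 22.22°  ✓
  (3,7): δ = 15.42°  ✓
  (4,5): δ = 126.28°  ·
  (4,6): δ = 56.06°  ✓
  (4,7): δ = 18.42°  ✓
  (5,6): δ = 109.78°  ·
  (5,7): δ = 72.13°  ·
  (6,7): δ = 142.35°  ·
antipodal pairs: 13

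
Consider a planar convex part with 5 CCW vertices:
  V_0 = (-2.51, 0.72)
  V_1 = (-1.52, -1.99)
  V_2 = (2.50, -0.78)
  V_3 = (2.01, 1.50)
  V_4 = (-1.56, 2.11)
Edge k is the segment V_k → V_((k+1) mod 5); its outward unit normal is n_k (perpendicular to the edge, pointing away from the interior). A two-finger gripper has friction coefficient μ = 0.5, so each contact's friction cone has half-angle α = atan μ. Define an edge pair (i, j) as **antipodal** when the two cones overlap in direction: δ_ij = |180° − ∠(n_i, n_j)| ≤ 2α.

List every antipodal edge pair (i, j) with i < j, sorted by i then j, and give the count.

count = 4; pairs: (0,2), (1,3), (1,4), (2,4)

α = atan 0.5 = 26.57°;  2α = 53.13°
n_0 = (-0.9393, -0.3431)
n_1 = (+0.2882, -0.9576)
n_2 = (+0.9777, +0.2101)
n_3 = (+0.1684, +0.9857)
n_4 = (-0.8256, +0.5643)
  (0,1): δ = 93.32°  ·
  (0,2): δ = 7.94°  ✓
  (0,3): δ = 60.24°  ·
  (0,4): δ = 125.58°  ·
  (1,2): δ = 94.62°  ·
  (1,3): δ = 26.45°  ✓
  (1,4): δ = 38.90°  ✓
  (2,3): δ = 111.83°  ·
  (2,4): δ = 46.48°  ✓
  (3,4): δ = 114.65°  ·
antipodal pairs: 4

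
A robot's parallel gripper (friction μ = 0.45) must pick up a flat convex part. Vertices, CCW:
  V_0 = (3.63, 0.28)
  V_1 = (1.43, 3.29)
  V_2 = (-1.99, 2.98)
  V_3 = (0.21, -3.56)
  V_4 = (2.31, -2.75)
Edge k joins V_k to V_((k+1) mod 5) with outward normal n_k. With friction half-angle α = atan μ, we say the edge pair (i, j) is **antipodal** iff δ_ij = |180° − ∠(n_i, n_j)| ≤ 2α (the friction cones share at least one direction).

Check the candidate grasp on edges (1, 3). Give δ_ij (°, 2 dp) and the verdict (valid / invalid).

δ = 15.91°, valid

α = atan 0.45 = 24.23°;  2α = 48.46°
edge 1: e_1 = (-3.42, -0.31);  n_1 = (-0.0903, +0.9959)
edge 3: e_3 = (+2.10, +0.81);  n_3 = (+0.3599, -0.9330)
∠(n_1, n_3) = 164.09°
δ = |180° − 164.09°| = 15.91°
15.91° ≤ 2α = 48.46°  →  valid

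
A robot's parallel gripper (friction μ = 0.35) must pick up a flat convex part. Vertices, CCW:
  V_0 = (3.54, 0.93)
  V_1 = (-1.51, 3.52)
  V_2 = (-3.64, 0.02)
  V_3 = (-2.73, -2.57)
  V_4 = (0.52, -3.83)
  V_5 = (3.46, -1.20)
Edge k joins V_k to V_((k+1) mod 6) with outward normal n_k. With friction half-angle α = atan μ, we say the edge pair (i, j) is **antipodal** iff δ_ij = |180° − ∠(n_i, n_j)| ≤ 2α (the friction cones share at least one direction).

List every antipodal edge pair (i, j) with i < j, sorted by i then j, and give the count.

count = 4; pairs: (0,3), (1,4), (1,5), (2,5)

α = atan 0.35 = 19.29°;  2α = 38.58°
n_0 = (+0.4564, +0.8898)
n_1 = (-0.8542, +0.5199)
n_2 = (-0.9435, -0.3315)
n_3 = (-0.3615, -0.9324)
n_4 = (+0.6667, -0.7453)
n_5 = (+0.9993, -0.0375)
  (0,1): δ = 94.17°  ·
  (0,2): δ = 43.49°  ·
  (0,3): δ = 5.96°  ✓
  (0,4): δ = 68.97°  ·
  (0,5): δ = 115.00°  ·
  (1,2): δ = 129.32°  ·
  (1,3): δ = 79.87°  ·
  (1,4): δ = 16.86°  ✓
  (1,5): δ = 29.17°  ✓
  (2,3): δ = 130.55°  ·
  (2,4): δ = 67.54°  ·
  (2,5): δ = 21.51°  ✓
  (3,4): δ = 116.99°  ·
  (3,5): δ = 70.96°  ·
  (4,5): δ = 133.97°  ·
antipodal pairs: 4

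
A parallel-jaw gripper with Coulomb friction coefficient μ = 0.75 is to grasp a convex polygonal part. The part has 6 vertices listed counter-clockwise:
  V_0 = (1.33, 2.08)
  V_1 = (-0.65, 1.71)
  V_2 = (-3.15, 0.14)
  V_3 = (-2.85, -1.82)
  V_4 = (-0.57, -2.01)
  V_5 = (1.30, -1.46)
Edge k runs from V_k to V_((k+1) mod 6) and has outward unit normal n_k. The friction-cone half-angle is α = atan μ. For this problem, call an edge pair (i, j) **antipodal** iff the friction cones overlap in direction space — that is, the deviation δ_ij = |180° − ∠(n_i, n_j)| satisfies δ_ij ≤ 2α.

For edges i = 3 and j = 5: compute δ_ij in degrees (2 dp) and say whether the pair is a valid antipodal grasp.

α = atan 0.75 = 36.87°;  2α = 73.74°
edge 3: e_3 = (+2.28, -0.19);  n_3 = (-0.0830, -0.9965)
edge 5: e_5 = (+0.03, +3.54);  n_5 = (+1.0000, -0.0085)
∠(n_3, n_5) = 94.28°
δ = |180° − 94.28°| = 85.72°
85.72° > 2α = 73.74°  →  invalid

δ = 85.72°, invalid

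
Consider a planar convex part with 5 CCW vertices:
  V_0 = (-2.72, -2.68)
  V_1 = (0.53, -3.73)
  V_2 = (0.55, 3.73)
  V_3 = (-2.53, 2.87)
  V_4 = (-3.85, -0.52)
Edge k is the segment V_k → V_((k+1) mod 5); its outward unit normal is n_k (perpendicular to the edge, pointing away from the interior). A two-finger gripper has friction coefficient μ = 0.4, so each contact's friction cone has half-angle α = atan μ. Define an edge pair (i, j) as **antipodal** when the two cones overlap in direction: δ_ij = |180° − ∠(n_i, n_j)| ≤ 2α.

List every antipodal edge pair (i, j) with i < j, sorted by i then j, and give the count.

α = atan 0.4 = 21.80°;  2α = 43.60°
n_0 = (-0.3074, -0.9516)
n_1 = (+1.0000, -0.0027)
n_2 = (-0.2689, +0.9632)
n_3 = (-0.9318, +0.3628)
n_4 = (-0.8861, -0.4635)
  (0,1): δ = 72.25°  ·
  (0,2): δ = 33.51°  ✓
  (0,3): δ = 86.63°  ·
  (0,4): δ = 135.52°  ·
  (1,2): δ = 74.25°  ·
  (1,3): δ = 21.12°  ✓
  (1,4): δ = 27.77°  ✓
  (2,3): δ = 126.88°  ·
  (2,4): δ = 77.98°  ·
  (3,4): δ = 131.11°  ·
antipodal pairs: 3

count = 3; pairs: (0,2), (1,3), (1,4)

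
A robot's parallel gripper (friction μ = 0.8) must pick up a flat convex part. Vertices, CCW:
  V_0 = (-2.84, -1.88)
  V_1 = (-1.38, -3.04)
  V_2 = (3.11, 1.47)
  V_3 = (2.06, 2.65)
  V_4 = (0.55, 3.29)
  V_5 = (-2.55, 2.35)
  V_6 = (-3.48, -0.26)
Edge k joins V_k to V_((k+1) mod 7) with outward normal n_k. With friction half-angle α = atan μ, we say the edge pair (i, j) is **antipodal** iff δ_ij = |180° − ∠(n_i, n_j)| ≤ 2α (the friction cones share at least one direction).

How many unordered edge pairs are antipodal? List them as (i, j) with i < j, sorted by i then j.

count = 10; pairs: (0,2), (0,3), (0,4), (1,3), (1,4), (1,5), (1,6), (2,5), (2,6), (3,6)

α = atan 0.8 = 38.66°;  2α = 77.32°
n_0 = (-0.6221, -0.7830)
n_1 = (+0.7087, -0.7055)
n_2 = (+0.7471, +0.6648)
n_3 = (+0.3902, +0.9207)
n_4 = (-0.2902, +0.9570)
n_5 = (-0.9420, +0.3357)
n_6 = (-0.9301, -0.3674)
  (0,1): δ = 96.40°  ·
  (0,2): δ = 9.87°  ✓
  (0,3): δ = 15.50°  ✓
  (0,4): δ = 55.34°  ✓
  (0,5): δ = 108.86°  ·
  (0,6): δ = 150.02°  ·
  (1,2): δ = 93.46°  ·
  (1,3): δ = 68.10°  ✓
  (1,4): δ = 28.26°  ✓
  (1,5): δ = 25.26°  ✓
  (1,6): δ = 66.43°  ✓
  (2,3): δ = 154.63°  ·
  (2,4): δ = 114.80°  ·
  (2,5): δ = 61.28°  ✓
  (2,6): δ = 20.11°  ✓
  (3,4): δ = 140.16°  ·
  (3,5): δ = 86.64°  ·
  (3,6): δ = 45.47°  ✓
  (4,5): δ = 126.48°  ·
  (4,6): δ = 85.31°  ·
  (5,6): δ = 138.83°  ·
antipodal pairs: 10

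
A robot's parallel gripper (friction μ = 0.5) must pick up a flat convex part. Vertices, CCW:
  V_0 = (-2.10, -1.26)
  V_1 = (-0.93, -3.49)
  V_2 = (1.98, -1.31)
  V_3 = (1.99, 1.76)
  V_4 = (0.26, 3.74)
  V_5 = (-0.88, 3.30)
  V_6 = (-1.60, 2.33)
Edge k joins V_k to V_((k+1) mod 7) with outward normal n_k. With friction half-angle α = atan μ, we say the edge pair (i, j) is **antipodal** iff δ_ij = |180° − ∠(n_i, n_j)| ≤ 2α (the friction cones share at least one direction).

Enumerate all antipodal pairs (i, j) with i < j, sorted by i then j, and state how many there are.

α = atan 0.5 = 26.57°;  2α = 53.13°
n_0 = (-0.8855, -0.4646)
n_1 = (+0.5996, -0.8003)
n_2 = (+1.0000, -0.0033)
n_3 = (+0.7530, +0.6580)
n_4 = (-0.3601, +0.9329)
n_5 = (-0.8030, +0.5960)
n_6 = (-0.9904, +0.1379)
  (0,1): δ = 80.85°  ·
  (0,2): δ = 27.87°  ✓
  (0,3): δ = 13.46°  ✓
  (0,4): δ = 83.42°  ·
  (0,5): δ = 115.73°  ·
  (0,6): δ = 144.39°  ·
  (1,2): δ = 127.03°  ·
  (1,3): δ = 85.69°  ·
  (1,4): δ = 15.73°  ✓
  (1,5): δ = 16.58°  ✓
  (1,6): δ = 45.23°  ✓
  (2,3): δ = 138.67°  ·
  (2,4): δ = 68.71°  ·
  (2,5): δ = 36.40°  ✓
  (2,6): δ = 7.74°  ✓
  (3,4): δ = 110.04°  ·
  (3,5): δ = 77.73°  ·
  (3,6): δ = 49.07°  ✓
  (4,5): δ = 147.69°  ·
  (4,6): δ = 119.03°  ·
  (5,6): δ = 151.34°  ·
antipodal pairs: 8

count = 8; pairs: (0,2), (0,3), (1,4), (1,5), (1,6), (2,5), (2,6), (3,6)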